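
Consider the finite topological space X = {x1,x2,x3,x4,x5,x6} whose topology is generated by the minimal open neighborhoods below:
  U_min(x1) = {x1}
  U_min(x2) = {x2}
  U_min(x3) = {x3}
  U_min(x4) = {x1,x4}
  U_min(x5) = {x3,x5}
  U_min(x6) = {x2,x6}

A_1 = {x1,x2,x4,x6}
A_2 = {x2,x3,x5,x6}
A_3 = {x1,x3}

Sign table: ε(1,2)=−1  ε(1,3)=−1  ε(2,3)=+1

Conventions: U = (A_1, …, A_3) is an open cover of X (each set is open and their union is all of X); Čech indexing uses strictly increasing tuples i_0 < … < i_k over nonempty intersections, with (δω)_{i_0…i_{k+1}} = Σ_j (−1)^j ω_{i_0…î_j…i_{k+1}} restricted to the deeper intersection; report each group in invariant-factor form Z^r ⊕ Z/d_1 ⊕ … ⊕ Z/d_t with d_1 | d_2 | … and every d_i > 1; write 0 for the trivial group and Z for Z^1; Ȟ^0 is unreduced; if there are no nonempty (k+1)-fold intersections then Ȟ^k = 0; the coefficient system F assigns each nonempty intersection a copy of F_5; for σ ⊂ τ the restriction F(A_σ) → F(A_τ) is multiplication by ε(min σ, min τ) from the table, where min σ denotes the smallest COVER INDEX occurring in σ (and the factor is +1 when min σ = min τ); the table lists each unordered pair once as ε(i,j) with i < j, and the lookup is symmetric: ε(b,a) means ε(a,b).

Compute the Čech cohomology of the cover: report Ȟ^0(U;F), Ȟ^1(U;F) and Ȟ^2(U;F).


Ȟ^0(U;F) ≅ Z/5, Ȟ^1(U;F) ≅ Z/5 and Ȟ^2(U;F) ≅ 0

intersection data:
  A12={x2,x6} A13={x1} A23={x3}
C dims 3,3; δ0: rk_F5 2
Ȟ^0 = (3 − 2) − 0 = 1, so Ȟ^0 ≅ Z/5
Ȟ^1 = (3 − 0) − 2 = 1, so Ȟ^1 ≅ Z/5
Ȟ^2 = (0 − 0) − 0 = 0, so Ȟ^2 ≅ 0


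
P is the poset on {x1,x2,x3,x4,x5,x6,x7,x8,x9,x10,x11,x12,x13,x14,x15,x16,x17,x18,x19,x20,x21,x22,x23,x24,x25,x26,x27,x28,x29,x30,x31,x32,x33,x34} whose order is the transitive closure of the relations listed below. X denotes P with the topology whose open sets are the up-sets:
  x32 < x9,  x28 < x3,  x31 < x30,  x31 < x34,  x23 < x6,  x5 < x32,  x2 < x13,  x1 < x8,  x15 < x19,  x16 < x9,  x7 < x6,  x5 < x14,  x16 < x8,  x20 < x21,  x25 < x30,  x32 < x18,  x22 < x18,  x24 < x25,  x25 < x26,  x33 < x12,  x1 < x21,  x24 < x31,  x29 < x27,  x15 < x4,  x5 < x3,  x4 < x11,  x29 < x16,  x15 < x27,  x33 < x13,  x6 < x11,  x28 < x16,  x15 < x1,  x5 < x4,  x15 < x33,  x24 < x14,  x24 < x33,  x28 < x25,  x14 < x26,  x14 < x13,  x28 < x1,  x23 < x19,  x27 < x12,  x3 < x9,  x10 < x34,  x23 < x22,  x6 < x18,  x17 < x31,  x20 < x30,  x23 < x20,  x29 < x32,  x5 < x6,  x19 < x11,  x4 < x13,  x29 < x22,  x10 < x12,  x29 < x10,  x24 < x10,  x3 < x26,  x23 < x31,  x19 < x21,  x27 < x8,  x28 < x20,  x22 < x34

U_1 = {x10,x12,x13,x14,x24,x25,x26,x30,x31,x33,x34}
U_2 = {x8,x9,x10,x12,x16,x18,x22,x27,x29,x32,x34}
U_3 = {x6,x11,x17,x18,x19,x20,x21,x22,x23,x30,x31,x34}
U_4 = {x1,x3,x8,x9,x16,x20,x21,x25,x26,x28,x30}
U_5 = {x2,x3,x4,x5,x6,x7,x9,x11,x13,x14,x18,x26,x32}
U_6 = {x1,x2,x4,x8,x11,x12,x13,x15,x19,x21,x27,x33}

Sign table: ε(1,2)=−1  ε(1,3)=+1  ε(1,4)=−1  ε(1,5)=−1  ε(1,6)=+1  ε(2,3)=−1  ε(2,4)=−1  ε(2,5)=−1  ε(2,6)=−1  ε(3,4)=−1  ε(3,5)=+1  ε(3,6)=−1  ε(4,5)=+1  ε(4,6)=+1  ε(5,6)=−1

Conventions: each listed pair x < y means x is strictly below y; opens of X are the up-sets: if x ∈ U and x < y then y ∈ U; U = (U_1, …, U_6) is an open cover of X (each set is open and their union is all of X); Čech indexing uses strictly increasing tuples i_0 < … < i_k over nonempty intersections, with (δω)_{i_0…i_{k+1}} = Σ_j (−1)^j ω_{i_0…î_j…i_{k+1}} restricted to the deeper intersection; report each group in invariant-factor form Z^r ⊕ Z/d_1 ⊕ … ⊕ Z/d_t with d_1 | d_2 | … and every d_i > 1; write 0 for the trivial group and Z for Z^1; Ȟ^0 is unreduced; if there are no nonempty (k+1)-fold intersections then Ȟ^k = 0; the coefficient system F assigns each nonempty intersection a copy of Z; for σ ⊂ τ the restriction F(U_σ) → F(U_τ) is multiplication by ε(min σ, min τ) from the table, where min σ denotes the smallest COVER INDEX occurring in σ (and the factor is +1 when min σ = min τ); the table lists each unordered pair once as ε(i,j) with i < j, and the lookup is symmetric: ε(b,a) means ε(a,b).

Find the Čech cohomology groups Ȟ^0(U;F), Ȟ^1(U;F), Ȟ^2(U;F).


intersection data:
  U12={x10,x12,x34} U13={x30,x31,x34} U14={x25,x26,x30} U15={x13,x14,x26} U16={x12,x13,x33} U23={x18,x22,x34} U24={x8,x9,x16} U25={x9,x18,x32} U26={x8,x12,x27} U34={x20,x21,x30} U35={x6,x11,x18} U36={x11,x19,x21} U45={x3,x9,x26} U46={x1,x8,x21} U56={x2,x4,x11,x13}
  U123={x34} U126={x12} U134={x30} U145={x26} U156={x13} U235={x18} U245={x9} U246={x8} U346={x21} U356={x11}
C dims 6,15,10; δ0: rk 6, SNF 1^5·2; δ1: rk 9, SNF 1^9
Ȟ^0 = (6 − 6) − 0 = 0, so Ȟ^0 ≅ 0
Ȟ^1 = (15 − 9) − 6 = 0 plus torsion [2], so Ȟ^1 ≅ Z/2
Ȟ^2 = (10 − 0) − 9 = 1, so Ȟ^2 ≅ Z

Ȟ^0(U;F) ≅ 0, Ȟ^1(U;F) ≅ Z/2 and Ȟ^2(U;F) ≅ Z


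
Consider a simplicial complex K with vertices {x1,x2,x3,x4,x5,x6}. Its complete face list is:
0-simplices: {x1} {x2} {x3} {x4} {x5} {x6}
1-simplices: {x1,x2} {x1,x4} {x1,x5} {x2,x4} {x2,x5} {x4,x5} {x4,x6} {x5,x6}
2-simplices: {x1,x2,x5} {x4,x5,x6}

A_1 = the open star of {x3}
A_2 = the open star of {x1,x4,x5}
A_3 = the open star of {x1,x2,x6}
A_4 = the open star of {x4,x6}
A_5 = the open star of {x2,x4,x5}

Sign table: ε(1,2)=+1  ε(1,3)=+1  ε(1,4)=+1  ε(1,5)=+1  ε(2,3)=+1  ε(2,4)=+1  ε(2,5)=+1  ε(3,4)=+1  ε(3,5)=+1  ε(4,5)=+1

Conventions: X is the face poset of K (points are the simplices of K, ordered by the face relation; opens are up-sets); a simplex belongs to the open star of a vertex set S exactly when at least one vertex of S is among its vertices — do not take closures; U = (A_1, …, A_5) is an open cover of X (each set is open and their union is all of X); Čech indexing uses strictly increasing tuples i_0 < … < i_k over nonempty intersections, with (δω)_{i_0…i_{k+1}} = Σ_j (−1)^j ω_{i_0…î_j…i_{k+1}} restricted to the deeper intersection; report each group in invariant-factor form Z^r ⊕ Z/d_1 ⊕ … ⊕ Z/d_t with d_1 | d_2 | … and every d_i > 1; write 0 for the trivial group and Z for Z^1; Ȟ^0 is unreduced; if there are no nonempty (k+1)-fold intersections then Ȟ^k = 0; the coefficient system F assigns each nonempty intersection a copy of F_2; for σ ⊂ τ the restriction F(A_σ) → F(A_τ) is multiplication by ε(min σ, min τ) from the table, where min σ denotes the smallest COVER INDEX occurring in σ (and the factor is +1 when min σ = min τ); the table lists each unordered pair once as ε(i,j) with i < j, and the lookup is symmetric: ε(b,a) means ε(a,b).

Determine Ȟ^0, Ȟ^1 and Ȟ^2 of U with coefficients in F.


Ȟ^0(U;F) ≅ Z/2 ⊕ Z/2, Ȟ^1(U;F) ≅ 0 and Ȟ^2(U;F) ≅ 0

cover nerve:
  A1={{x3}} A2={{x1},{x4},{x5},{x1,x2},{x1,x4},{x1,x5},{x2,x4},{x2,x5},{x4,x5},{x4,x6},{x5,x6},{x1,x2,x5},{x4,x5,x6}} A3={{x1},{x2},{x6},{x1,x2},{x1,x4},{x1,x5},{x2,x4},{x2,x5},{x4,x6},{x5,x6},{x1,x2,x5},{x4,x5,x6}} A4={{x4},{x6},{x1,x4},{x2,x4},{x4,x5},{x4,x6},{x5,x6},{x4,x5,x6}} A5={{x2},{x4},{x5},{x1,x2},{x1,x4},{x1,x5},{x2,x4},{x2,x5},{x4,x5},{x4,x6},{x5,x6},{x1,x2,x5},{x4,x5,x6}}
  A23={{x1},{x1,x2},{x1,x4},{x1,x5},{x2,x4},{x2,x5},{x4,x6},{x5,x6},{x1,x2,x5},{x4,x5,x6}} A24={{x4},{x1,x4},{x2,x4},{x4,x5},{x4,x6},{x5,x6},{x4,x5,x6}} A25={{x4},{x5},{x1,x2},{x1,x4},{x1,x5},{x2,x4},{x2,x5},{x4,x5},{x4,x6},{x5,x6},{x1,x2,x5},{x4,x5,x6}} A34={{x6},{x1,x4},{x2,x4},{x4,x6},{x5,x6},{x4,x5,x6}} A35={{x2},{x1,x2},{x1,x4},{x1,x5},{x2,x4},{x2,x5},{x4,x6},{x5,x6},{x1,x2,x5},{x4,x5,x6}} A45={{x4},{x1,x4},{x2,x4},{x4,x5},{x4,x6},{x5,x6},{x4,x5,x6}}
  A234={{x1,x4},{x2,x4},{x4,x6},{x5,x6},{x4,x5,x6}} A235={{x1,x2},{x1,x4},{x1,x5},{x2,x4},{x2,x5},{x4,x6},{x5,x6},{x1,x2,x5},{x4,x5,x6}} A245={{x4},{x1,x4},{x2,x4},{x4,x5},{x4,x6},{x5,x6},{x4,x5,x6}} A345={{x1,x4},{x2,x4},{x4,x6},{x5,x6},{x4,x5,x6}}
  A2345={{x1,x4},{x2,x4},{x4,x6},{x5,x6},{x4,x5,x6}}
C dims 5,6,4,1; δ0: rk_F2 3; δ1: rk_F2 3; δ2: rk_F2 1
Ȟ^0: (5−3)−0=2 ⇒ Z/2 ⊕ Z/2
Ȟ^1: (6−3)−3=0 ⇒ 0
Ȟ^2: (4−1)−3=0 ⇒ 0


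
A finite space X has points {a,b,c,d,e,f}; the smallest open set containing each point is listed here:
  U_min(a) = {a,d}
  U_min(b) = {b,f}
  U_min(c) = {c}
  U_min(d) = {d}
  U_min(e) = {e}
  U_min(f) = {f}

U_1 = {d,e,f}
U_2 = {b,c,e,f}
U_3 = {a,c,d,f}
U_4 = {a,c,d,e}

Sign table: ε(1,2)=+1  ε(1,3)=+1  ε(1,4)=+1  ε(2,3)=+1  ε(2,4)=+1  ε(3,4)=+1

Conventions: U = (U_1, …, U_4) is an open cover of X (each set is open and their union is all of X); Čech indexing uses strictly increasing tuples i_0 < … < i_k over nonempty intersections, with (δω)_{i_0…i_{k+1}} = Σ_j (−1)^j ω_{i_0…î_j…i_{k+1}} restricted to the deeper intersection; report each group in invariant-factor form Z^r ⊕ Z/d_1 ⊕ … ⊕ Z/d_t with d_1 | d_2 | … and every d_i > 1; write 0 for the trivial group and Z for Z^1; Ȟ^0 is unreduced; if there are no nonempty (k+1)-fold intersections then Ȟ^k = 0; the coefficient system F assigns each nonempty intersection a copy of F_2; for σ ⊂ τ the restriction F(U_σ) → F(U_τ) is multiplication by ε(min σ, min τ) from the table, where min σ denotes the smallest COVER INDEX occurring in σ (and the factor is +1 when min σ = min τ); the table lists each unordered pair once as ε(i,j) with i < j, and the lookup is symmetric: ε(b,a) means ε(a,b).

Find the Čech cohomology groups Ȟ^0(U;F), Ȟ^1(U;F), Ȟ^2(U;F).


Ȟ^0 ≅ Z/2, Ȟ^1 ≅ 0 and Ȟ^2 ≅ Z/2

cover nerve:
  U12={e,f} U13={d,f} U14={d,e} U23={c,f} U24={c,e} U34={a,c,d}
  U123={f} U124={e} U134={d} U234={c}
C dims 4,6,4; δ0: rk_F2 3; δ1: rk_F2 3
Ȟ^0: (4−3)−0=1 ⇒ Z/2
Ȟ^1: (6−3)−3=0 ⇒ 0
Ȟ^2: (4−0)−3=1 ⇒ Z/2


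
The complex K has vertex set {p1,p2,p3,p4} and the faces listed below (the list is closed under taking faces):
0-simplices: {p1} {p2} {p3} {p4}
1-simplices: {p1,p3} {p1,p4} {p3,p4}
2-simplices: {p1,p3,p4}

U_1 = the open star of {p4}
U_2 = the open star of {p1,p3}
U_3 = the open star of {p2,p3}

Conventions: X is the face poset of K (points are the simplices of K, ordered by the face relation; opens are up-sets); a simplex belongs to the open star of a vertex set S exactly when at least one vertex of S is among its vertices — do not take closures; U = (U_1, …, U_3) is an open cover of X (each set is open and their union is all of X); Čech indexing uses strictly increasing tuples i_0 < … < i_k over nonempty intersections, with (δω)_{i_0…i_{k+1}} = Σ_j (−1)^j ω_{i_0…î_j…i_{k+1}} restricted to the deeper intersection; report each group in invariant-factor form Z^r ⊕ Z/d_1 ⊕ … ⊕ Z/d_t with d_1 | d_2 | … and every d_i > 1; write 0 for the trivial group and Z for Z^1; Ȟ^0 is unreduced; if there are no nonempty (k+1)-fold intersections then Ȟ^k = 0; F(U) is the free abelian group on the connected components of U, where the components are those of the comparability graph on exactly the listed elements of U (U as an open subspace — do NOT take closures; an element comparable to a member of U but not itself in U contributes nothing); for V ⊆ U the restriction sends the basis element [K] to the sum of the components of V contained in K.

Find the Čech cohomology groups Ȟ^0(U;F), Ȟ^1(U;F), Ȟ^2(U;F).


nonempty overlaps:
  U1={{p4},{p1,p4},{p3,p4},{p1,p3,p4}} U2={{p1},{p3},{p1,p3},{p1,p4},{p3,p4},{p1,p3,p4}} U3={{p2},{p3},{p1,p3},{p3,p4},{p1,p3,p4}}
  U12={{p1,p4},{p3,p4},{p1,p3,p4}} U13={{p3,p4},{p1,p3,p4}} U23={{p3},{p1,p3},{p3,p4},{p1,p3,p4}}
  U123={{p3,p4},{p1,p3,p4}}
components per intersection:
  U1: {{p4},{p1,p4},{p3,p4},{p1,p3,p4}}
  U2: {{p1},{p3},{p1,p3},{p1,p4},{p3,p4},{p1,p3,p4}}
  U3: {{p2}} {{p3},{p1,p3},{p3,p4},{p1,p3,p4}}
  U12: {{p1,p4},{p3,p4},{p1,p3,p4}}
  U13: {{p3,p4},{p1,p3,p4}}
  U23: {{p3},{p1,p3},{p3,p4},{p1,p3,p4}}
  U123: {{p3,p4},{p1,p3,p4}}
C dims 4,3,1; δ0: rk 2, SNF 1^2; δ1: rk 1, SNF 1^1
degree 0: 4−2−0 = 2 → Ȟ^0 ≅ Z^2
degree 1: 3−1−2 = 0 → Ȟ^1 ≅ 0
degree 2: 1−0−1 = 0 → Ȟ^2 ≅ 0

Ȟ^0(U;F) ≅ Z^2; Ȟ^1(U;F) ≅ 0; Ȟ^2(U;F) ≅ 0


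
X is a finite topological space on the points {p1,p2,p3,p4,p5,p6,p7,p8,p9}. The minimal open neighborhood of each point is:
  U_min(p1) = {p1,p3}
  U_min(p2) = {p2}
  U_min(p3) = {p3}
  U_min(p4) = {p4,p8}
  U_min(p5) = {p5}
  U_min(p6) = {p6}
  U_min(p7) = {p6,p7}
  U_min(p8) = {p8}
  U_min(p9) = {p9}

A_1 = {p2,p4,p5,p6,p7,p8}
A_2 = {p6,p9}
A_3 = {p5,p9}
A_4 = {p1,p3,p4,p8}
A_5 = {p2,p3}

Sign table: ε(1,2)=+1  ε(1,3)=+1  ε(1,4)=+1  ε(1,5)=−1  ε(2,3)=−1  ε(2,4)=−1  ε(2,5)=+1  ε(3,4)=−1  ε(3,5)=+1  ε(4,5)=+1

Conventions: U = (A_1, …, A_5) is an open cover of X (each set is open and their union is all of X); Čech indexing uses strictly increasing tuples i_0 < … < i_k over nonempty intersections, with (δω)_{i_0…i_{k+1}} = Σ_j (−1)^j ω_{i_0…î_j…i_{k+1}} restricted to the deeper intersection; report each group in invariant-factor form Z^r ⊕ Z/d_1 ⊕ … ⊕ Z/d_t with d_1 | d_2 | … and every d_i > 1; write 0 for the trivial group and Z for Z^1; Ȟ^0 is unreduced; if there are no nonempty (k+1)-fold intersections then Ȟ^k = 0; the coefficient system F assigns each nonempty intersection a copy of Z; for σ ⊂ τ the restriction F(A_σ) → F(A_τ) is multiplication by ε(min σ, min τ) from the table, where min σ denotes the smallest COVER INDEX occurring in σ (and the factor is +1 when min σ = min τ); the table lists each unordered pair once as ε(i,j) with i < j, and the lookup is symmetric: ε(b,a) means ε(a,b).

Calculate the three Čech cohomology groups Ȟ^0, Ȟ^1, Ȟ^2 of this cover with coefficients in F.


nonempty overlaps:
  A12={p6} A13={p5} A14={p4,p8} A15={p2} A23={p9} A45={p3}
C dims 5,6; δ0: rk 5, SNF 1^4·2
degree 0: 5−5−0 = 0 → Ȟ^0 ≅ 0
degree 1: 6−0−5 = 1 plus torsion [2] → Ȟ^1 ≅ Z ⊕ Z/2
degree 2: 0−0−0 = 0 → Ȟ^2 ≅ 0

Ȟ^0(U;F) ≅ 0,  Ȟ^1(U;F) ≅ Z ⊕ Z/2,  Ȟ^2(U;F) ≅ 0


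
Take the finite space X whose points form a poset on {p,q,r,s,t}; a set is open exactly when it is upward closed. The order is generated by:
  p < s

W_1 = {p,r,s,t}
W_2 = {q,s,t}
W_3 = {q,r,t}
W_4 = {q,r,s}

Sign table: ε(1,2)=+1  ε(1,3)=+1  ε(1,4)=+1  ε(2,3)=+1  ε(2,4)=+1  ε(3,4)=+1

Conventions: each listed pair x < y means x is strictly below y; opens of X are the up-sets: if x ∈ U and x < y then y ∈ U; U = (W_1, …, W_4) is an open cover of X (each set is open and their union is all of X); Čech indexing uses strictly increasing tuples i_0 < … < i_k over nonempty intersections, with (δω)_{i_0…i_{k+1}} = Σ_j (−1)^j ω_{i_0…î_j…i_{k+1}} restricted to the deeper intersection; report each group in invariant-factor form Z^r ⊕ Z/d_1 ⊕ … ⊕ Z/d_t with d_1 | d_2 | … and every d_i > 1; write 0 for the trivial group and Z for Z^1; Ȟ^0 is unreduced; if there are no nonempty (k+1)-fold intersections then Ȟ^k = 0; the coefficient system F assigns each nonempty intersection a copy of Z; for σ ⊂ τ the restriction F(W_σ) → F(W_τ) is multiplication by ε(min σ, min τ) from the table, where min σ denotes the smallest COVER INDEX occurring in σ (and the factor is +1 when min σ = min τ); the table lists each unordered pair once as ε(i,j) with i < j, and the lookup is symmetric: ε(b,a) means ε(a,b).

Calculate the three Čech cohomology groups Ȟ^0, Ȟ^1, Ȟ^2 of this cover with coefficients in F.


Ȟ^0 = Z, Ȟ^1 = 0 and Ȟ^2 = Z

nonempty intersections:
  W12={s,t} W13={r,t} W14={r,s} W23={q,t} W24={q,s} W34={q,r}
  W123={t} W124={s} W134={r} W234={q}
C dims 4,6,4; δ0: rk 3, SNF 1^3; δ1: rk 3, SNF 1^3
Ȟ^0: (4−3)−0=1 ⇒ Z
Ȟ^1: (6−3)−3=0 ⇒ 0
Ȟ^2: (4−0)−3=1 ⇒ Z


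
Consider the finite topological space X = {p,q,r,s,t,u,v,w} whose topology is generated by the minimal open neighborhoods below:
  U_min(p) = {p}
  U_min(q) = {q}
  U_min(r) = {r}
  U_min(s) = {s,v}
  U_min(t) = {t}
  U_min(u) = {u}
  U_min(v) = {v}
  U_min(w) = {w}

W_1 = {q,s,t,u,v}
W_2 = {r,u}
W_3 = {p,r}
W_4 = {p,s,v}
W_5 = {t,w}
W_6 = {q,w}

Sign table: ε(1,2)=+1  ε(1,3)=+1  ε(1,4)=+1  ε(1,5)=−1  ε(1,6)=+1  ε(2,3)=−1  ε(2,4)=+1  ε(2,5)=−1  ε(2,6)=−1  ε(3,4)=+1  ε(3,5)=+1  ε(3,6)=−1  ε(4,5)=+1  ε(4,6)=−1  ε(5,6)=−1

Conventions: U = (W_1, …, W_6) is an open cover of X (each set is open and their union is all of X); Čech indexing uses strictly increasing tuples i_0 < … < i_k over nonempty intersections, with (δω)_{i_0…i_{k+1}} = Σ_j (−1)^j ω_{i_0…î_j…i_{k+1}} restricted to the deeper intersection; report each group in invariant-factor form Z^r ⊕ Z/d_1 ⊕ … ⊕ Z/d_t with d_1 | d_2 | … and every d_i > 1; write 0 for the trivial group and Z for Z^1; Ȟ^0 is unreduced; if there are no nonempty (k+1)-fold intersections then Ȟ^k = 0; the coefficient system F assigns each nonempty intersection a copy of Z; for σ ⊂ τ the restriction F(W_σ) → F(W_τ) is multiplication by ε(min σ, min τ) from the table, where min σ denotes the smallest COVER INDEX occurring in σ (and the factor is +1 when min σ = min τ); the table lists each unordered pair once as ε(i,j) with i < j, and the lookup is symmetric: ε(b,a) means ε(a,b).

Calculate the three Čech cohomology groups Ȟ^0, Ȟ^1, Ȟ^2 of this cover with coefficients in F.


nonempty overlaps:
  W12={u} W14={s,v} W15={t} W16={q} W23={r} W34={p} W56={w}
C dims 6,7; δ0: rk 6, SNF 1^5·2
degree 0: 6−6−0 = 0 → Ȟ^0 ≅ 0
degree 1: 7−0−6 = 1 plus torsion [2] → Ȟ^1 ≅ Z ⊕ Z/2
degree 2: 0−0−0 = 0 → Ȟ^2 ≅ 0

Ȟ^0(U;F) ≅ 0, Ȟ^1(U;F) ≅ Z ⊕ Z/2 and Ȟ^2(U;F) ≅ 0


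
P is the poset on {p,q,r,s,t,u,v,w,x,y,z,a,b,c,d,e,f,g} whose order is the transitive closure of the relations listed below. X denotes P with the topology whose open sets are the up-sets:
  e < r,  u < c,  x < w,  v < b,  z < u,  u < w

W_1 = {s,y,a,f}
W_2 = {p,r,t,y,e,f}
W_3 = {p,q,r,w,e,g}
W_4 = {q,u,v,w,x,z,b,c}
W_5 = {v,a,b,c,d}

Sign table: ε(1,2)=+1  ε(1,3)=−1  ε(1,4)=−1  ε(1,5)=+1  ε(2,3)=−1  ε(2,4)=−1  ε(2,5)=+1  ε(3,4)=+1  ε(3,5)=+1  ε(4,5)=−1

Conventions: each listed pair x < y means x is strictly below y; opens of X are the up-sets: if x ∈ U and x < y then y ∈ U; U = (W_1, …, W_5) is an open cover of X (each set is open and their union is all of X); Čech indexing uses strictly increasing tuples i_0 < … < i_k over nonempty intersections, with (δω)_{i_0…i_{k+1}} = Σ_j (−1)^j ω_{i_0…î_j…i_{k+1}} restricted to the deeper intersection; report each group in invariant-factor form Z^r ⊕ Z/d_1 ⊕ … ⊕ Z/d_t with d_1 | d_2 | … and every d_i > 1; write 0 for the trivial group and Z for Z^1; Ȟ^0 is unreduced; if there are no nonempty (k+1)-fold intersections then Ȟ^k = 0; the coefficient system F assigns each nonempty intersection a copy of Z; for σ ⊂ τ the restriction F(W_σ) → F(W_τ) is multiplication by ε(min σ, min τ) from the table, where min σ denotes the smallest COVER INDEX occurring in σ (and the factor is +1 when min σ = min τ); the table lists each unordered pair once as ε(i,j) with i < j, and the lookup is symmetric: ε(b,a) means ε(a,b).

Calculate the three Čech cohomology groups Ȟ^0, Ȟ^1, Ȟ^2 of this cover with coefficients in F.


cover nerve:
  W12={y,f} W15={a} W23={p,r,e} W34={q,w} W45={v,b,c}
C dims 5,5; δ0: rk 4, SNF 1^4
Ȟ^0: (5−4)−0=1 ⇒ Z
Ȟ^1: (5−0)−4=1 ⇒ Z
Ȟ^2: (0−0)−0=0 ⇒ 0

Ȟ^0 = Z; Ȟ^1 = Z; Ȟ^2 = 0


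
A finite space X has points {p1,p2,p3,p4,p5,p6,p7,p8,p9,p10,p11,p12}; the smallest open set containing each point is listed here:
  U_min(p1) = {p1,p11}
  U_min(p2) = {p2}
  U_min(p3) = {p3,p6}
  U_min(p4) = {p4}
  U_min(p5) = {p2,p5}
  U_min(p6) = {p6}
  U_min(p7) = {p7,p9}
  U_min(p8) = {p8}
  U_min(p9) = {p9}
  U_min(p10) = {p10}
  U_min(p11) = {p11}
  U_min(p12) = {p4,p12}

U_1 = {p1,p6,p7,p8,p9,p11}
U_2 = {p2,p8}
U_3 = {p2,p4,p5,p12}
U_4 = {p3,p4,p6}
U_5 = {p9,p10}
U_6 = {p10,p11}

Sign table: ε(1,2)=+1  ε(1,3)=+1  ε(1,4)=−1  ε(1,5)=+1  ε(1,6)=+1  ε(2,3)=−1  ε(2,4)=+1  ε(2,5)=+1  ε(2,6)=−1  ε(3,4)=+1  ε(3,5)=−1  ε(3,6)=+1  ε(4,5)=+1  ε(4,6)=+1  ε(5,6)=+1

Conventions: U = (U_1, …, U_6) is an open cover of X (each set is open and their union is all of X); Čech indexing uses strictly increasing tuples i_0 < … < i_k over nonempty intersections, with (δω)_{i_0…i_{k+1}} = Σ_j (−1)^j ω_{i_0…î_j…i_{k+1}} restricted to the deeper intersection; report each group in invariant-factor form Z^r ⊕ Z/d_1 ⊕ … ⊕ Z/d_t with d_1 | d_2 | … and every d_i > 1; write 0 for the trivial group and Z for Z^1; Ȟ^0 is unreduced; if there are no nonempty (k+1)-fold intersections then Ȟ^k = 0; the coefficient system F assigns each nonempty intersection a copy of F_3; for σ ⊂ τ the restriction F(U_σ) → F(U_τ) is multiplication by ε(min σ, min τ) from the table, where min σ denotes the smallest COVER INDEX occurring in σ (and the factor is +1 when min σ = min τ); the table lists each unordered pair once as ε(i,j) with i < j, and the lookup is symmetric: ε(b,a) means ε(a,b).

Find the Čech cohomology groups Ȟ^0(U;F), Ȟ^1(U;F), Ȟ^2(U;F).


cover nerve:
  U12={p8} U14={p6} U15={p9} U16={p11} U23={p2} U34={p4} U56={p10}
C dims 6,7; δ0: rk_F3 5
Ȟ^0: (6−5)−0=1 ⇒ Z/3
Ȟ^1: (7−0)−5=2 ⇒ Z/3 ⊕ Z/3
Ȟ^2: (0−0)−0=0 ⇒ 0

Ȟ^0 ≅ Z/3, Ȟ^1 ≅ Z/3 ⊕ Z/3, Ȟ^2 ≅ 0


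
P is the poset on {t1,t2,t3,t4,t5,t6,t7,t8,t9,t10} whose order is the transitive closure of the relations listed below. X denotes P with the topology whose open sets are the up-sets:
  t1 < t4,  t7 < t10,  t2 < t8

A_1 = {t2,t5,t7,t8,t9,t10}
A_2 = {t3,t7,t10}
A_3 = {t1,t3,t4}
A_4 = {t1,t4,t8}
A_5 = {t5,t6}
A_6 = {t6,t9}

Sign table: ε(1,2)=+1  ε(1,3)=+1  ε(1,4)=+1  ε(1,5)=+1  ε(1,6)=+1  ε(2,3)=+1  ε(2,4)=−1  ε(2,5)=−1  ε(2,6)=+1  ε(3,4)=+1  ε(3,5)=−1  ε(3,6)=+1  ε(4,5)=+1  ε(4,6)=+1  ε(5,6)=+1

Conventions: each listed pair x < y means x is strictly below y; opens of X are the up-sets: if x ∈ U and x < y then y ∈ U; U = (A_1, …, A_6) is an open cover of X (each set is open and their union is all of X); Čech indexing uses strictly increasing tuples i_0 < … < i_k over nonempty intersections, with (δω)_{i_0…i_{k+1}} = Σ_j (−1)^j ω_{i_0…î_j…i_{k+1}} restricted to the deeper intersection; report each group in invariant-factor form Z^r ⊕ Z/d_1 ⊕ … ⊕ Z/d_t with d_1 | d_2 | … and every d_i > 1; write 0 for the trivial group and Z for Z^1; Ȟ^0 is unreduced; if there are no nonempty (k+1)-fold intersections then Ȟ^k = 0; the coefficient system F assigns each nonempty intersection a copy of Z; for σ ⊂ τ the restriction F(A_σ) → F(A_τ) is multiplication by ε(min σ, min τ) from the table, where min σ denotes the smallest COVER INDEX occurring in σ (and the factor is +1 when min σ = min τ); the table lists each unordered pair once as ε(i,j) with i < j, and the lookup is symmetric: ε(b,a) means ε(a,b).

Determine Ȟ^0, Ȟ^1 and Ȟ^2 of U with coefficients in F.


nerve of the cover:
  A12={t7,t10} A14={t8} A15={t5} A16={t9} A23={t3} A34={t1,t4} A56={t6}
C dims 6,7; δ0: rk 5, SNF 1^5
Ȟ^0 = (6 − 5) − 0 = 1, so Ȟ^0 ≅ Z
Ȟ^1 = (7 − 0) − 5 = 2, so Ȟ^1 ≅ Z^2
Ȟ^2 = (0 − 0) − 0 = 0, so Ȟ^2 ≅ 0

Ȟ^0(U;F) ≅ Z, Ȟ^1(U;F) ≅ Z^2, Ȟ^2(U;F) ≅ 0


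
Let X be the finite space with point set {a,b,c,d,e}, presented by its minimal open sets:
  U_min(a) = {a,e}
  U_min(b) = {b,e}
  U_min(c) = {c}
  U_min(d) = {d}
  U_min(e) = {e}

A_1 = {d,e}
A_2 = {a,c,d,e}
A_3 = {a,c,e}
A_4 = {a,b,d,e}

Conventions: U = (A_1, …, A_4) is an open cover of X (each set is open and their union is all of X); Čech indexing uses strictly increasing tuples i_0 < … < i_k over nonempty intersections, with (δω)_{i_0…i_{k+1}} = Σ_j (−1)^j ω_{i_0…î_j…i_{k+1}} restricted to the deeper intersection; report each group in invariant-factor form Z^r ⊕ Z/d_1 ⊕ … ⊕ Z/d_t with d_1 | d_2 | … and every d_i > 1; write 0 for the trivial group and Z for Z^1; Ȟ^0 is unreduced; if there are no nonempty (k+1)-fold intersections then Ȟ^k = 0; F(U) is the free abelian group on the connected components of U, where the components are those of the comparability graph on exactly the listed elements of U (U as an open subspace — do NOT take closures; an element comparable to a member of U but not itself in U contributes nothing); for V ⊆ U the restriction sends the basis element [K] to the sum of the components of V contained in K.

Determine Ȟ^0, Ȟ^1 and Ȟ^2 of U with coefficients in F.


Ȟ^0 ≅ Z^3,  Ȟ^1 ≅ 0,  Ȟ^2 ≅ 0

nonempty overlaps:
  A12={d,e} A13={e} A14={d,e} A23={a,c,e} A24={a,d,e} A34={a,e}
  A123={e} A124={d,e} A134={e} A234={a,e}
  A1234={e}
components per intersection:
  A1: {d} {e}
  A2: {a,e} {c} {d}
  A3: {a,e} {c}
  A4: {a,b,e} {d}
  A12: {d} {e}
  A13: {e}
  A14: {d} {e}
  A23: {a,e} {c}
  A24: {a,e} {d}
  A34: {a,e}
  A123: {e}
  A124: {d} {e}
  A134: {e}
  A234: {a,e}
  A1234: {e}
C dims 9,10,5,1; δ0: rk 6, SNF 1^6; δ1: rk 4, SNF 1^4; δ2: rk 1, SNF 1^1
degree 0: 9−6−0 = 3 → Ȟ^0 ≅ Z^3
degree 1: 10−4−6 = 0 → Ȟ^1 ≅ 0
degree 2: 5−1−4 = 0 → Ȟ^2 ≅ 0


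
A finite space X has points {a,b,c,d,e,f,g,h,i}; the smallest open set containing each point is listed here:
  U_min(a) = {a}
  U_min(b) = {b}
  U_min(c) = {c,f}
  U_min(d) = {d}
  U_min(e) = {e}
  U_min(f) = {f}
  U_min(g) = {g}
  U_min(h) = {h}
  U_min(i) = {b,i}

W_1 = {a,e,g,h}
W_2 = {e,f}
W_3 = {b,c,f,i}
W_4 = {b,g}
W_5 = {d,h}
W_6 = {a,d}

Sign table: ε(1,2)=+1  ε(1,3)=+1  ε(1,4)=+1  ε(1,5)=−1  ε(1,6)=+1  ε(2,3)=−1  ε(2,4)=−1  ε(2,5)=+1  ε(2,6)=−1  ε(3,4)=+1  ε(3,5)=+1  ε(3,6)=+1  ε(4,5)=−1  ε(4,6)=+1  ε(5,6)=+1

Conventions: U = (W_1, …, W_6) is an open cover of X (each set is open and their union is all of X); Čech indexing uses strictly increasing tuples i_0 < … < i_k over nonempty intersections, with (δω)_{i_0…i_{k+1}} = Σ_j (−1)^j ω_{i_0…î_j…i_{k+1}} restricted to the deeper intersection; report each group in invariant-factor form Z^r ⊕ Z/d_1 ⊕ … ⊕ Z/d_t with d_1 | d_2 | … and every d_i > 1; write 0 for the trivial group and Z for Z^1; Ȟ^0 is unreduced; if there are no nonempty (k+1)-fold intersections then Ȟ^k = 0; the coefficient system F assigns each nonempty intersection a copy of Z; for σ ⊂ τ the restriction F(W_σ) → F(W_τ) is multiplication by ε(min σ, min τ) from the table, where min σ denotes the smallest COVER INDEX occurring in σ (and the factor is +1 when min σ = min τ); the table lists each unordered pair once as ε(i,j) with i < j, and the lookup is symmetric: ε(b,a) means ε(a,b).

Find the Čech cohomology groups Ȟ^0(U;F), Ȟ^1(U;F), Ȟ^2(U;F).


Ȟ^0 ≅ 0, Ȟ^1 ≅ Z ⊕ Z/2 and Ȟ^2 ≅ 0

nerve simplices:
  W12={e} W14={g} W15={h} W16={a} W23={f} W34={b} W56={d}
C dims 6,7; δ0: rk 6, SNF 1^5·2
degree 0: 6−6−0 = 0 → Ȟ^0 ≅ 0
degree 1: 7−0−6 = 1 plus torsion [2] → Ȟ^1 ≅ Z ⊕ Z/2
degree 2: 0−0−0 = 0 → Ȟ^2 ≅ 0


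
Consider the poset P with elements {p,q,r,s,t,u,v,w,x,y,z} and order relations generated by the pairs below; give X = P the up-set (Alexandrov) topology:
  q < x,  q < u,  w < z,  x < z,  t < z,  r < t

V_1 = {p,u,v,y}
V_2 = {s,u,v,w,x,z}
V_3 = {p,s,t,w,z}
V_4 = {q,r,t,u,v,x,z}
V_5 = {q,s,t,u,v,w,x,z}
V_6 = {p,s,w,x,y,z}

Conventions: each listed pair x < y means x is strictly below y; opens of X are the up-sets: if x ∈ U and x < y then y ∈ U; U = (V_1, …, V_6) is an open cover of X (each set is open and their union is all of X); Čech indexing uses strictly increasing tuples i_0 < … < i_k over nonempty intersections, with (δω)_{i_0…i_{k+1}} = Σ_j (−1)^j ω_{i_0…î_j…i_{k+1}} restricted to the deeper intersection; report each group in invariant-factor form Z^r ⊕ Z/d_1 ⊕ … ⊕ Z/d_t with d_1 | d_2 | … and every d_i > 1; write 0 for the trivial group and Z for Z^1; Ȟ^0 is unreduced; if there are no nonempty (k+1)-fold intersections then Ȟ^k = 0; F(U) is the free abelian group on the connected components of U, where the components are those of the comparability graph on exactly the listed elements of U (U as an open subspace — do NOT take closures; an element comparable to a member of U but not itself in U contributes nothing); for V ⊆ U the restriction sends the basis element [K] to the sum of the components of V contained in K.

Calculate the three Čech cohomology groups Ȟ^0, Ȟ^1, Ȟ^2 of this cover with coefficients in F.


Ȟ^0(U;F) ≅ Z^5; Ȟ^1(U;F) ≅ 0; Ȟ^2(U;F) ≅ 0

nonempty overlaps:
  V12={u,v} V13={p} V14={u,v} V15={u,v} V16={p,y} V23={s,w,z} V24={u,v,x,z} V25={s,u,v,w,x,z} V26={s,w,x,z} V34={t,z} V35={s,t,w,z} V36={p,s,w,z} V45={q,t,u,v,x,z} V46={x,z} V56={s,w,x,z}
  V124={u,v} V125={u,v} V136={p} V145={u,v} V234={z} V235={s,w,z} V236={s,w,z} V245={u,v,x,z} V246={x,z} V256={s,w,x,z} V345={t,z} V346={z} V356={s,w,z} V456={x,z}
  V1245={u,v} V2345={z} V2346={z} V2356={s,w,z} V2456={x,z} V3456={z}
  V23456={z}
components per intersection:
  V1: {p} {u} {v} {y}
  V2: {s} {u} {v} {w,x,z}
  V3: {p} {s} {t,w,z}
  V4: {q,r,t,u,x,z} {v}
  V5: {q,t,u,w,x,z} {s} {v}
  V6: {p} {s} {w,x,z} {y}
  V12: {u} {v}
  V13: {p}
  V14: {u} {v}
  V15: {u} {v}
  V16: {p} {y}
  V23: {s} {w,z}
  V24: {u} {v} {x,z}
  V25: {s} {u} {v} {w,x,z}
  V26: {s} {w,x,z}
  V34: {t,z}
  V35: {s} {t,w,z}
  V36: {p} {s} {w,z}
  V45: {q,t,u,x,z} {v}
  V46: {x,z}
  V56: {s} {w,x,z}
  V124: {u} {v}
  V125: {u} {v}
  V136: {p}
  V145: {u} {v}
  V234: {z}
  V235: {s} {w,z}
  V236: {s} {w,z}
  V245: {u} {v} {x,z}
  V246: {x,z}
  V256: {s} {w,x,z}
  V345: {t,z}
  V346: {z}
  V356: {s} {w,z}
  V456: {x,z}
  V1245: {u} {v}
  V2345: {z}
  V2346: {z}
  V2356: {s} {w,z}
  V2456: {x,z}
  V3456: {z}
  V23456: {z}
C dims 20,31,23,8; δ0: rk 15, SNF 1^15; δ1: rk 16, SNF 1^16; δ2: rk 7, SNF 1^7
degree 0: 20−15−0 = 5 → Ȟ^0 ≅ Z^5
degree 1: 31−16−15 = 0 → Ȟ^1 ≅ 0
degree 2: 23−7−16 = 0 → Ȟ^2 ≅ 0


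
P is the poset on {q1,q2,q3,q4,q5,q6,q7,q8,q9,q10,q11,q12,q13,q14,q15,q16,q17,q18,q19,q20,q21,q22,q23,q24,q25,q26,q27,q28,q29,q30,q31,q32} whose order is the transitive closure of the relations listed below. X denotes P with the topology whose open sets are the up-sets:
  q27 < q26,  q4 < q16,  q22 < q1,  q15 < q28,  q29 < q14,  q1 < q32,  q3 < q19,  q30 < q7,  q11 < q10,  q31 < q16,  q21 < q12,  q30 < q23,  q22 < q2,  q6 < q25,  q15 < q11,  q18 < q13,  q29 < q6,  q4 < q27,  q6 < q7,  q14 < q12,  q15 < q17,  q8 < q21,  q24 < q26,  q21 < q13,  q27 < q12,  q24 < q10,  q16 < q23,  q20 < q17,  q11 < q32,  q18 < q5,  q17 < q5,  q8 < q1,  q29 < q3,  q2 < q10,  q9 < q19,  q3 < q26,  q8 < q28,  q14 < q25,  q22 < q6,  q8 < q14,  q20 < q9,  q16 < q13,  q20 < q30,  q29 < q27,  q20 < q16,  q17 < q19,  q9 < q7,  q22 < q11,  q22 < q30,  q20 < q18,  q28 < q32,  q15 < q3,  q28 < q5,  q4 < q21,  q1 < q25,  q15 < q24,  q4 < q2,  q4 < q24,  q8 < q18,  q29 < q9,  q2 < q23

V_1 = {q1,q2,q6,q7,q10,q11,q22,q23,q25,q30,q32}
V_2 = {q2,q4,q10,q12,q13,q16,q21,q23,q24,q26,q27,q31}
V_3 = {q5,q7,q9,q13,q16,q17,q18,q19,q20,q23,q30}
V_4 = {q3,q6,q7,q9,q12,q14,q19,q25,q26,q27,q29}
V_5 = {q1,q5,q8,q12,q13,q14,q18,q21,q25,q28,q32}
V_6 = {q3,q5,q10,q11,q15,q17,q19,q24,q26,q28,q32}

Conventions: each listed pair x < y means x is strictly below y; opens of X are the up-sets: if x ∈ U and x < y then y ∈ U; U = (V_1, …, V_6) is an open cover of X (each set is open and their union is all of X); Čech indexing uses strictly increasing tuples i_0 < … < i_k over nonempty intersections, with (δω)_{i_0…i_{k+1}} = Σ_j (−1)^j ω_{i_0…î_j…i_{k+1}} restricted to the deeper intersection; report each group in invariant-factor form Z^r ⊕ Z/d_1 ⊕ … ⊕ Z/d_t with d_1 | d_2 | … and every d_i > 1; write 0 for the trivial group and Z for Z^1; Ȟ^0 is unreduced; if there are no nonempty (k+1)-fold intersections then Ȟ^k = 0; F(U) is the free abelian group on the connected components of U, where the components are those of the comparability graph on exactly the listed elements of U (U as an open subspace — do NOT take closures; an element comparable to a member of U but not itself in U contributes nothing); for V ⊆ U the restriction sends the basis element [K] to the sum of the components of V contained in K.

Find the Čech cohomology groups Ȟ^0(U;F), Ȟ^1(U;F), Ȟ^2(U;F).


nonempty intersections:
  V12={q2,q10,q23} V13={q7,q23,q30} V14={q6,q7,q25} V15={q1,q25,q32} V16={q10,q11,q32} V23={q13,q16,q23} V24={q12,q26,q27} V25={q12,q13,q21} V26={q10,q24,q26} V34={q7,q9,q19} V35={q5,q13,q18} V36={q5,q17,q19} V45={q12,q14,q25} V46={q3,q19,q26} V56={q5,q28,q32}
  V123={q23} V126={q10} V134={q7} V145={q25} V156={q32} V235={q13} V245={q12} V246={q26} V346={q19} V356={q5}
components per intersection:
  V1: {q1,q2,q6,q7,q10,q11,q22,q23,q25,q30,q32}
  V2: {q2,q4,q10,q12,q13,q16,q21,q23,q24,q26,q27,q31}
  V3: {q5,q7,q9,q13,q16,q17,q18,q19,q20,q23,q30}
  V4: {q3,q6,q7,q9,q12,q14,q19,q25,q26,q27,q29}
  V5: {q1,q5,q8,q12,q13,q14,q18,q21,q25,q28,q32}
  V6: {q3,q5,q10,q11,q15,q17,q19,q24,q26,q28,q32}
  V12: {q2,q10,q23}
  V13: {q7,q23,q30}
  V14: {q6,q7,q25}
  V15: {q1,q25,q32}
  V16: {q10,q11,q32}
  V23: {q13,q16,q23}
  V24: {q12,q26,q27}
  V25: {q12,q13,q21}
  V26: {q10,q24,q26}
  V34: {q7,q9,q19}
  V35: {q5,q13,q18}
  V36: {q5,q17,q19}
  V45: {q12,q14,q25}
  V46: {q3,q19,q26}
  V56: {q5,q28,q32}
  V123: {q23}
  V126: {q10}
  V134: {q7}
  V145: {q25}
  V156: {q32}
  V235: {q13}
  V245: {q12}
  V246: {q26}
  V346: {q19}
  V356: {q5}
C dims 6,15,10; δ0: rk 5, SNF 1^5; δ1: rk 10, SNF 1^9·2
Ȟ^0: (6−5)−0=1 ⇒ Z
Ȟ^1: (15−10)−5=0 ⇒ 0
Ȟ^2: (10−0)−10=0 plus torsion [2] ⇒ Z/2

Ȟ^0 ≅ Z,  Ȟ^1 ≅ 0,  Ȟ^2 ≅ Z/2


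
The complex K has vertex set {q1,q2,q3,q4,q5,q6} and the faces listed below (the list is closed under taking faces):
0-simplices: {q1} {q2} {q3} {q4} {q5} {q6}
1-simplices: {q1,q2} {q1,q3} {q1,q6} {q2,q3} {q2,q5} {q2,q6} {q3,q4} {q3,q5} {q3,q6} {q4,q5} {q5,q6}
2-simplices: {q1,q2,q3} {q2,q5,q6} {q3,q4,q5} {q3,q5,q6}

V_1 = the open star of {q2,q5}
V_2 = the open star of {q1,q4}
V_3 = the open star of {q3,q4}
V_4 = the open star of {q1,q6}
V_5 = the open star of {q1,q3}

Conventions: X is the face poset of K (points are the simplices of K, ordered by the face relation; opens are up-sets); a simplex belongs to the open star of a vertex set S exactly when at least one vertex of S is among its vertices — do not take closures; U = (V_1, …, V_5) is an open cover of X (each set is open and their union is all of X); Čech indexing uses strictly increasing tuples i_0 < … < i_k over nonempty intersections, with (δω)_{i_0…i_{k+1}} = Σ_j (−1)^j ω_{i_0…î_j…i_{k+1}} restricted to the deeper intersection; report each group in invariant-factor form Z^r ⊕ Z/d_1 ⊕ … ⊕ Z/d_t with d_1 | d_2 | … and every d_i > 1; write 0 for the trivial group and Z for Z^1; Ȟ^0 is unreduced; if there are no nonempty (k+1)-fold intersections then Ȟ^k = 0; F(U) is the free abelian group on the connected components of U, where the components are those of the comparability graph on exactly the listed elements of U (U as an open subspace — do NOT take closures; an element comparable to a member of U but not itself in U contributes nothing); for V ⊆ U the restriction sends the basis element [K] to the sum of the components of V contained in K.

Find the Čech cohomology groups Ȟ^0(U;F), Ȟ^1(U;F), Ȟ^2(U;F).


Ȟ^0(U;F) ≅ Z, Ȟ^1(U;F) ≅ Z^2, Ȟ^2(U;F) ≅ 0

nerve simplices:
  V1={{q2},{q5},{q1,q2},{q2,q3},{q2,q5},{q2,q6},{q3,q5},{q4,q5},{q5,q6},{q1,q2,q3},{q2,q5,q6},{q3,q4,q5},{q3,q5,q6}} V2={{q1},{q4},{q1,q2},{q1,q3},{q1,q6},{q3,q4},{q4,q5},{q1,q2,q3},{q3,q4,q5}} V3={{q3},{q4},{q1,q3},{q2,q3},{q3,q4},{q3,q5},{q3,q6},{q4,q5},{q1,q2,q3},{q3,q4,q5},{q3,q5,q6}} V4={{q1},{q6},{q1,q2},{q1,q3},{q1,q6},{q2,q6},{q3,q6},{q5,q6},{q1,q2,q3},{q2,q5,q6},{q3,q5,q6}} V5={{q1},{q3},{q1,q2},{q1,q3},{q1,q6},{q2,q3},{q3,q4},{q3,q5},{q3,q6},{q1,q2,q3},{q3,q4,q5},{q3,q5,q6}}
  V12={{q1,q2},{q4,q5},{q1,q2,q3},{q3,q4,q5}} V13={{q2,q3},{q3,q5},{q4,q5},{q1,q2,q3},{q3,q4,q5},{q3,q5,q6}} V14={{q1,q2},{q2,q6},{q5,q6},{q1,q2,q3},{q2,q5,q6},{q3,q5,q6}} V15={{q1,q2},{q2,q3},{q3,q5},{q1,q2,q3},{q3,q4,q5},{q3,q5,q6}} V23={{q4},{q1,q3},{q3,q4},{q4,q5},{q1,q2,q3},{q3,q4,q5}} V24={{q1},{q1,q2},{q1,q3},{q1,q6},{q1,q2,q3}} V25={{q1},{q1,q2},{q1,q3},{q1,q6},{q3,q4},{q1,q2,q3},{q3,q4,q5}} V34={{q1,q3},{q3,q6},{q1,q2,q3},{q3,q5,q6}} V35={{q3},{q1,q3},{q2,q3},{q3,q4},{q3,q5},{q3,q6},{q1,q2,q3},{q3,q4,q5},{q3,q5,q6}} V45={{q1},{q1,q2},{q1,q3},{q1,q6},{q3,q6},{q1,q2,q3},{q3,q5,q6}}
  V123={{q4,q5},{q1,q2,q3},{q3,q4,q5}} V124={{q1,q2},{q1,q2,q3}} V125={{q1,q2},{q1,q2,q3},{q3,q4,q5}} V134={{q1,q2,q3},{q3,q5,q6}} V135={{q2,q3},{q3,q5},{q1,q2,q3},{q3,q4,q5},{q3,q5,q6}} V145={{q1,q2},{q1,q2,q3},{q3,q5,q6}} V234={{q1,q3},{q1,q2,q3}} V235={{q1,q3},{q3,q4},{q1,q2,q3},{q3,q4,q5}} V245={{q1},{q1,q2},{q1,q3},{q1,q6},{q1,q2,q3}} V345={{q1,q3},{q3,q6},{q1,q2,q3},{q3,q5,q6}}
  V1234={{q1,q2,q3}} V1235={{q1,q2,q3},{q3,q4,q5}} V1245={{q1,q2},{q1,q2,q3}} V1345={{q1,q2,q3},{q3,q5,q6}} V2345={{q1,q3},{q1,q2,q3}}
  V12345={{q1,q2,q3}}
components per intersection:
  V1: {{q2},{q5},{q1,q2},{q2,q3},{q2,q5},{q2,q6},{q3,q5},{q4,q5},{q5,q6},{q1,q2,q3},{q2,q5,q6},{q3,q4,q5},{q3,q5,q6}}
  V2: {{q1},{q1,q2},{q1,q3},{q1,q6},{q1,q2,q3}} {{q4},{q3,q4},{q4,q5},{q3,q4,q5}}
  V3: {{q3},{q4},{q1,q3},{q2,q3},{q3,q4},{q3,q5},{q3,q6},{q4,q5},{q1,q2,q3},{q3,q4,q5},{q3,q5,q6}}
  V4: {{q1},{q6},{q1,q2},{q1,q3},{q1,q6},{q2,q6},{q3,q6},{q5,q6},{q1,q2,q3},{q2,q5,q6},{q3,q5,q6}}
  V5: {{q1},{q3},{q1,q2},{q1,q3},{q1,q6},{q2,q3},{q3,q4},{q3,q5},{q3,q6},{q1,q2,q3},{q3,q4,q5},{q3,q5,q6}}
  V12: {{q1,q2},{q1,q2,q3}} {{q4,q5},{q3,q4,q5}}
  V13: {{q2,q3},{q1,q2,q3}} {{q3,q5},{q4,q5},{q3,q4,q5},{q3,q5,q6}}
  V14: {{q1,q2},{q1,q2,q3}} {{q2,q6},{q5,q6},{q2,q5,q6},{q3,q5,q6}}
  V15: {{q1,q2},{q2,q3},{q1,q2,q3}} {{q3,q5},{q3,q4,q5},{q3,q5,q6}}
  V23: {{q4},{q3,q4},{q4,q5},{q3,q4,q5}} {{q1,q3},{q1,q2,q3}}
  V24: {{q1},{q1,q2},{q1,q3},{q1,q6},{q1,q2,q3}}
  V25: {{q1},{q1,q2},{q1,q3},{q1,q6},{q1,q2,q3}} {{q3,q4},{q3,q4,q5}}
  V34: {{q1,q3},{q1,q2,q3}} {{q3,q6},{q3,q5,q6}}
  V35: {{q3},{q1,q3},{q2,q3},{q3,q4},{q3,q5},{q3,q6},{q1,q2,q3},{q3,q4,q5},{q3,q5,q6}}
  V45: {{q1},{q1,q2},{q1,q3},{q1,q6},{q1,q2,q3}} {{q3,q6},{q3,q5,q6}}
  V123: {{q4,q5},{q3,q4,q5}} {{q1,q2,q3}}
  V124: {{q1,q2},{q1,q2,q3}}
  V125: {{q1,q2},{q1,q2,q3}} {{q3,q4,q5}}
  V134: {{q1,q2,q3}} {{q3,q5,q6}}
  V135: {{q2,q3},{q1,q2,q3}} {{q3,q5},{q3,q4,q5},{q3,q5,q6}}
  V145: {{q1,q2},{q1,q2,q3}} {{q3,q5,q6}}
  V234: {{q1,q3},{q1,q2,q3}}
  V235: {{q1,q3},{q1,q2,q3}} {{q3,q4},{q3,q4,q5}}
  V245: {{q1},{q1,q2},{q1,q3},{q1,q6},{q1,q2,q3}}
  V345: {{q1,q3},{q1,q2,q3}} {{q3,q6},{q3,q5,q6}}
  V1234: {{q1,q2,q3}}
  V1235: {{q1,q2,q3}} {{q3,q4,q5}}
  V1245: {{q1,q2},{q1,q2,q3}}
  V1345: {{q1,q2,q3}} {{q3,q5,q6}}
  V2345: {{q1,q3},{q1,q2,q3}}
  V12345: {{q1,q2,q3}}
C dims 6,18,17,7; δ0: rk 5, SNF 1^5; δ1: rk 11, SNF 1^11; δ2: rk 6, SNF 1^6
degree 0: 6−5−0 = 1 → Ȟ^0 ≅ Z
degree 1: 18−11−5 = 2 → Ȟ^1 ≅ Z^2
degree 2: 17−6−11 = 0 → Ȟ^2 ≅ 0


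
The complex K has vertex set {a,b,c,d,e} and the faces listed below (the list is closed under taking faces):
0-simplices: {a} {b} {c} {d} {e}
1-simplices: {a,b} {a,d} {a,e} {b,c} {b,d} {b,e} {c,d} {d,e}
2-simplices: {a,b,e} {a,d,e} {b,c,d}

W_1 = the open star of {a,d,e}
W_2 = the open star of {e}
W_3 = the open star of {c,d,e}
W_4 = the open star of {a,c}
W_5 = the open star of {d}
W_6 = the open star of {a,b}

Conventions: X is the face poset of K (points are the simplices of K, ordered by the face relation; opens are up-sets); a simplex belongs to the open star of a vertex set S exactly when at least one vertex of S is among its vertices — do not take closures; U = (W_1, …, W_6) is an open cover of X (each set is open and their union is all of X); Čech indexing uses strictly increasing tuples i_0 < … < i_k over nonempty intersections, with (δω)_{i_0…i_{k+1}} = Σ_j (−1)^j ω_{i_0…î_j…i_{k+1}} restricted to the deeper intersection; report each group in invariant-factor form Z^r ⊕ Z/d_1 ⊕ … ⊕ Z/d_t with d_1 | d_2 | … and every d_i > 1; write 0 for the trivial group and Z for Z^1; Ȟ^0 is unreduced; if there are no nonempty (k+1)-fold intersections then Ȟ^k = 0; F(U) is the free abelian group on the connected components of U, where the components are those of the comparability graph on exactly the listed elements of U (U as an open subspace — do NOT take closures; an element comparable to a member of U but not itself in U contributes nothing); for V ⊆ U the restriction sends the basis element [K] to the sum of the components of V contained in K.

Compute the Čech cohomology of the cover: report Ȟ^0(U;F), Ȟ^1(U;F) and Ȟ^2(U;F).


Ȟ^0 ≅ Z; Ȟ^1 ≅ Z; Ȟ^2 ≅ 0

nonempty intersections:
  W1={{a},{d},{e},{a,b},{a,d},{a,e},{b,d},{b,e},{c,d},{d,e},{a,b,e},{a,d,e},{b,c,d}} W2={{e},{a,e},{b,e},{d,e},{a,b,e},{a,d,e}} W3={{c},{d},{e},{a,d},{a,e},{b,c},{b,d},{b,e},{c,d},{d,e},{a,b,e},{a,d,e},{b,c,d}} W4={{a},{c},{a,b},{a,d},{a,e},{b,c},{c,d},{a,b,e},{a,d,e},{b,c,d}} W5={{d},{a,d},{b,d},{c,d},{d,e},{a,d,e},{b,c,d}} W6={{a},{b},{a,b},{a,d},{a,e},{b,c},{b,d},{b,e},{a,b,e},{a,d,e},{b,c,d}}
  W12={{e},{a,e},{b,e},{d,e},{a,b,e},{a,d,e}} W13={{d},{e},{a,d},{a,e},{b,d},{b,e},{c,d},{d,e},{a,b,e},{a,d,e},{b,c,d}} W14={{a},{a,b},{a,d},{a,e},{c,d},{a,b,e},{a,d,e},{b,c,d}} W15={{d},{a,d},{b,d},{c,d},{d,e},{a,d,e},{b,c,d}} W16={{a},{a,b},{a,d},{a,e},{b,d},{b,e},{a,b,e},{a,d,e},{b,c,d}} W23={{e},{a,e},{b,e},{d,e},{a,b,e},{a,d,e}} W24={{a,e},{a,b,e},{a,d,e}} W25={{d,e},{a,d,e}} W26={{a,e},{b,e},{a,b,e},{a,d,e}} W34={{c},{a,d},{a,e},{b,c},{c,d},{a,b,e},{a,d,e},{b,c,d}} W35={{d},{a,d},{b,d},{c,d},{d,e},{a,d,e},{b,c,d}} W36={{a,d},{a,e},{b,c},{b,d},{b,e},{a,b,e},{a,d,e},{b,c,d}} W45={{a,d},{c,d},{a,d,e},{b,c,d}} W46={{a},{a,b},{a,d},{a,e},{b,c},{a,b,e},{a,d,e},{b,c,d}} W56={{a,d},{b,d},{a,d,e},{b,c,d}}
  W123={{e},{a,e},{b,e},{d,e},{a,b,e},{a,d,e}} W124={{a,e},{a,b,e},{a,d,e}} W125={{d,e},{a,d,e}} W126={{a,e},{b,e},{a,b,e},{a,d,e}} W134={{a,d},{a,e},{c,d},{a,b,e},{a,d,e},{b,c,d}} W135={{d},{a,d},{b,d},{c,d},{d,e},{a,d,e},{b,c,d}} W136={{a,d},{a,e},{b,d},{b,e},{a,b,e},{a,d,e},{b,c,d}} W145={{a,d},{c,d},{a,d,e},{b,c,d}} W146={{a},{a,b},{a,d},{a,e},{a,b,e},{a,d,e},{b,c,d}} W156={{a,d},{b,d},{a,d,e},{b,c,d}} W234={{a,e},{a,b,e},{a,d,e}} W235={{d,e},{a,d,e}} W236={{a,e},{b,e},{a,b,e},{a,d,e}} W245={{a,d,e}} W246={{a,e},{a,b,e},{a,d,e}} W256={{a,d,e}} W345={{a,d},{c,d},{a,d,e},{b,c,d}} W346={{a,d},{a,e},{b,c},{a,b,e},{a,d,e},{b,c,d}} W356={{a,d},{b,d},{a,d,e},{b,c,d}} W456={{a,d},{a,d,e},{b,c,d}}
  W1234={{a,e},{a,b,e},{a,d,e}} W1235={{d,e},{a,d,e}} W1236={{a,e},{b,e},{a,b,e},{a,d,e}} W1245={{a,d,e}} W1246={{a,e},{a,b,e},{a,d,e}} W1256={{a,d,e}} W1345={{a,d},{c,d},{a,d,e},{b,c,d}} W1346={{a,d},{a,e},{a,b,e},{a,d,e},{b,c,d}} W1356={{a,d},{b,d},{a,d,e},{b,c,d}} W1456={{a,d},{a,d,e},{b,c,d}} W2345={{a,d,e}} W2346={{a,e},{a,b,e},{a,d,e}} W2356={{a,d,e}} W2456={{a,d,e}} W3456={{a,d},{a,d,e},{b,c,d}}
  W12345={{a,d,e}} W12346={{a,e},{a,b,e},{a,d,e}} W12356={{a,d,e}} W12456={{a,d,e}} W13456={{a,d},{a,d,e},{b,c,d}} W23456={{a,d,e}}
  W123456={{a,d,e}}
components per intersection:
  W1: {{a},{d},{e},{a,b},{a,d},{a,e},{b,d},{b,e},{c,d},{d,e},{a,b,e},{a,d,e},{b,c,d}}
  W2: {{e},{a,e},{b,e},{d,e},{a,b,e},{a,d,e}}
  W3: {{c},{d},{e},{a,d},{a,e},{b,c},{b,d},{b,e},{c,d},{d,e},{a,b,e},{a,d,e},{b,c,d}}
  W4: {{a},{a,b},{a,d},{a,e},{a,b,e},{a,d,e}} {{c},{b,c},{c,d},{b,c,d}}
  W5: {{d},{a,d},{b,d},{c,d},{d,e},{a,d,e},{b,c,d}}
  W6: {{a},{b},{a,b},{a,d},{a,e},{b,c},{b,d},{b,e},{a,b,e},{a,d,e},{b,c,d}}
  W12: {{e},{a,e},{b,e},{d,e},{a,b,e},{a,d,e}}
  W13: {{d},{e},{a,d},{a,e},{b,d},{b,e},{c,d},{d,e},{a,b,e},{a,d,e},{b,c,d}}
  W14: {{a},{a,b},{a,d},{a,e},{a,b,e},{a,d,e}} {{c,d},{b,c,d}}
  W15: {{d},{a,d},{b,d},{c,d},{d,e},{a,d,e},{b,c,d}}
  W16: {{a},{a,b},{a,d},{a,e},{b,e},{a,b,e},{a,d,e}} {{b,d},{b,c,d}}
  W23: {{e},{a,e},{b,e},{d,e},{a,b,e},{a,d,e}}
  W24: {{a,e},{a,b,e},{a,d,e}}
  W25: {{d,e},{a,d,e}}
  W26: {{a,e},{b,e},{a,b,e},{a,d,e}}
  W34: {{c},{b,c},{c,d},{b,c,d}} {{a,d},{a,e},{a,b,e},{a,d,e}}
  W35: {{d},{a,d},{b,d},{c,d},{d,e},{a,d,e},{b,c,d}}
  W36: {{a,d},{a,e},{b,e},{a,b,e},{a,d,e}} {{b,c},{b,d},{b,c,d}}
  W45: {{a,d},{a,d,e}} {{c,d},{b,c,d}}
  W46: {{a},{a,b},{a,d},{a,e},{a,b,e},{a,d,e}} {{b,c},{b,c,d}}
  W56: {{a,d},{a,d,e}} {{b,d},{b,c,d}}
  W123: {{e},{a,e},{b,e},{d,e},{a,b,e},{a,d,e}}
  W124: {{a,e},{a,b,e},{a,d,e}}
  W125: {{d,e},{a,d,e}}
  W126: {{a,e},{b,e},{a,b,e},{a,d,e}}
  W134: {{a,d},{a,e},{a,b,e},{a,d,e}} {{c,d},{b,c,d}}
  W135: {{d},{a,d},{b,d},{c,d},{d,e},{a,d,e},{b,c,d}}
  W136: {{a,d},{a,e},{b,e},{a,b,e},{a,d,e}} {{b,d},{b,c,d}}
  W145: {{a,d},{a,d,e}} {{c,d},{b,c,d}}
  W146: {{a},{a,b},{a,d},{a,e},{a,b,e},{a,d,e}} {{b,c,d}}
  W156: {{a,d},{a,d,e}} {{b,d},{b,c,d}}
  W234: {{a,e},{a,b,e},{a,d,e}}
  W235: {{d,e},{a,d,e}}
  W236: {{a,e},{b,e},{a,b,e},{a,d,e}}
  W245: {{a,d,e}}
  W246: {{a,e},{a,b,e},{a,d,e}}
  W256: {{a,d,e}}
  W345: {{a,d},{a,d,e}} {{c,d},{b,c,d}}
  W346: {{a,d},{a,e},{a,b,e},{a,d,e}} {{b,c},{b,c,d}}
  W356: {{a,d},{a,d,e}} {{b,d},{b,c,d}}
  W456: {{a,d},{a,d,e}} {{b,c,d}}
  W1234: {{a,e},{a,b,e},{a,d,e}}
  W1235: {{d,e},{a,d,e}}
  W1236: {{a,e},{b,e},{a,b,e},{a,d,e}}
  W1245: {{a,d,e}}
  W1246: {{a,e},{a,b,e},{a,d,e}}
  W1256: {{a,d,e}}
  W1345: {{a,d},{a,d,e}} {{c,d},{b,c,d}}
  W1346: {{a,d},{a,e},{a,b,e},{a,d,e}} {{b,c,d}}
  W1356: {{a,d},{a,d,e}} {{b,d},{b,c,d}}
  W1456: {{a,d},{a,d,e}} {{b,c,d}}
  W2345: {{a,d,e}}
  W2346: {{a,e},{a,b,e},{a,d,e}}
  W2356: {{a,d,e}}
  W2456: {{a,d,e}}
  W3456: {{a,d},{a,d,e}} {{b,c,d}}
  W12345: {{a,d,e}}
  W12346: {{a,e},{a,b,e},{a,d,e}}
  W12356: {{a,d,e}}
  W12456: {{a,d,e}}
  W13456: {{a,d},{a,d,e}} {{b,c,d}}
  W23456: {{a,d,e}}
  W123456: {{a,d,e}}
C dims 7,22,29,20; δ0: rk 6, SNF 1^6; δ1: rk 15, SNF 1^15; δ2: rk 14, SNF 1^14
Ȟ^0: (7−6)−0=1 ⇒ Z
Ȟ^1: (22−15)−6=1 ⇒ Z
Ȟ^2: (29−14)−15=0 ⇒ 0
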